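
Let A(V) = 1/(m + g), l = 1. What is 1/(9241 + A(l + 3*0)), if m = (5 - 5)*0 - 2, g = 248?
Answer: 246/2273287 ≈ 0.00010821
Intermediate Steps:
m = -2 (m = 0*0 - 2 = 0 - 2 = -2)
A(V) = 1/246 (A(V) = 1/(-2 + 248) = 1/246)
1/(9241 + A(l + 3*0)) = 1/(9241 + 1/246) = 1/(2273287/246) = 246/2273287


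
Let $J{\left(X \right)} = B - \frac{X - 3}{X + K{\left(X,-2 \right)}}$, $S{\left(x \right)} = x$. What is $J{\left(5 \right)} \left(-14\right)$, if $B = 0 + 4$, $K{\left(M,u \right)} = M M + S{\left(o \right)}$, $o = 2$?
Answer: $- \frac{441}{8} \approx -55.125$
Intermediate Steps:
$K{\left(M,u \right)} = 2 + M^{2}$ ($K{\left(M,u \right)} = M M + 2 = M^{2} + 2 = 2 + M^{2}$)
$B = 4$
$J{\left(X \right)} = 4 - \frac{-3 + X}{2 + X + X^{2}}$ ($J{\left(X \right)} = 4 - \frac{X - 3}{X + \left(2 + X^{2}\right)} = 4 - \frac{-3 + X}{2 + X + X^{2}}$)
$J{\left(5 \right)} \left(-14\right) = \frac{11 + 3 \cdot 5 + 4 \cdot 5^{2}}{2 + 5 + 5^{2}} \left(-14\right) = \frac{11 + 15 + 4 \cdot 25}{2 + 5 + 25} \left(-14\right) = \frac{11 + 15 + 100}{32} \left(-14\right) = \frac{1}{32} \cdot 126 \left(-14\right) = \frac{63}{16} \left(-14\right) = - \frac{441}{8}$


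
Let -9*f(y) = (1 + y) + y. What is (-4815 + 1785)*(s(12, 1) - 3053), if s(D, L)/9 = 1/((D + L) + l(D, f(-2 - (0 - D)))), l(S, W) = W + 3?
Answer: 379192380/41 ≈ 9.2486e+6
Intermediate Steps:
f(y) = -⅑ - 2*y/9 (f(y) = -((1 + y) + y)/9 = -(1 + 2*y)/9 = -⅑ - 2*y/9)
l(S, W) = 3 + W
s(D, L) = 9/(10/3 + L + 7*D/9) (s(D, L) = 9/((D + L) + (3 + (-⅑ - 2*(-2 - (0 - D))/9))) = 9/((D + L) + (3 + (-⅑ - 2*(-2 - (-1)*D)/9))) = 9/((D + L) + (3 + (-⅑ - 2*(-2 + D)/9))) = 9/((D + L) + (3 + (-⅑ + (4/9 - 2*D/9)))) = 9/((D + L) + (3 + (⅓ - 2*D/9))) = 9/((D + L) + (10/3 - 2*D/9)) = 9/(10/3 + L + 7*D/9))
(-4815 + 1785)*(s(12, 1) - 3053) = (-4815 + 1785)*(81/(30 + 7*12 + 9*1) - 3053) = -3030*(81/(30 + 84 + 9) - 3053) = -3030*(81/123 - 3053) = -3030*(81*(1/123) - 3053) = -3030*(27/41 - 3053) = -3030*(-125146/41) = 379192380/41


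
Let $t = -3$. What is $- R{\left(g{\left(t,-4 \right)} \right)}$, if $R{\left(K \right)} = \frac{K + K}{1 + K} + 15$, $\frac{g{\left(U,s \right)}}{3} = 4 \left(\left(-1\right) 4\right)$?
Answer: $- \frac{801}{47} \approx -17.043$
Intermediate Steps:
$g{\left(U,s \right)} = -48$ ($g{\left(U,s \right)} = 3 \cdot 4 \left(\left(-1\right) 4\right) = 3 \cdot 4 \left(-4\right) = 3 \left(-16\right) = -48$)
$R{\left(K \right)} = 15 + \frac{2 K}{1 + K}$ ($R{\left(K \right)} = \frac{2 K}{1 + K} + 15 = 15 + \frac{2 K}{1 + K}$)
$- R{\left(g{\left(t,-4 \right)} \right)} = - \frac{15 + 17 \left(-48\right)}{1 - 48} = - \frac{15 - 816}{-47} = - \frac{\left(-1\right) \left(-801\right)}{47} = \left(-1\right) \frac{801}{47} = - \frac{801}{47}$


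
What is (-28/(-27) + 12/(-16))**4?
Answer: 923521/136048896 ≈ 0.0067882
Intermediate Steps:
(-28/(-27) + 12/(-16))**4 = (-28*(-1/27) + 12*(-1/16))**4 = (28/27 - 3/4)**4 = (31/108)**4 = 923521/136048896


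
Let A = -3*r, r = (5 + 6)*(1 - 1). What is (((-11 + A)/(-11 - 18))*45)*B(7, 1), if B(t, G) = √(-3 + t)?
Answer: 990/29 ≈ 34.138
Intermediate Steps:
r = 0 (r = 11*0 = 0)
A = 0 (A = -3*0 = 0)
(((-11 + A)/(-11 - 18))*45)*B(7, 1) = (((-11 + 0)/(-11 - 18))*45)*√(-3 + 7) = (-11/(-29)*45)*√4 = (-11*(-1/29)*45)*2 = ((11/29)*45)*2 = (495/29)*2 = 990/29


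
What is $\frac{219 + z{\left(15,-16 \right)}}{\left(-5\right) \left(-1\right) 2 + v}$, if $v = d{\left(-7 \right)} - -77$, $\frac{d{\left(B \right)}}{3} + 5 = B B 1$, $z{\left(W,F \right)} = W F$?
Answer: $- \frac{7}{73} \approx -0.09589$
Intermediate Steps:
$z{\left(W,F \right)} = F W$
$d{\left(B \right)} = -15 + 3 B^{2}$ ($d{\left(B \right)} = -15 + 3 B B 1 = -15 + 3 B^{2} \cdot 1 = -15 + 3 B^{2}$)
$v = 209$ ($v = \left(-15 + 3 \left(-7\right)^{2}\right) - -77 = \left(-15 + 3 \cdot 49\right) + 77 = \left(-15 + 147\right) + 77 = 132 + 77 = 209$)
$\frac{219 + z{\left(15,-16 \right)}}{\left(-5\right) \left(-1\right) 2 + v} = \frac{219 - 240}{\left(-5\right) \left(-1\right) 2 + 209} = \frac{219 - 240}{5 \cdot 2 + 209} = - \frac{21}{10 + 209} = - \frac{21}{219} = \left(-21\right) \frac{1}{219} = - \frac{7}{73}$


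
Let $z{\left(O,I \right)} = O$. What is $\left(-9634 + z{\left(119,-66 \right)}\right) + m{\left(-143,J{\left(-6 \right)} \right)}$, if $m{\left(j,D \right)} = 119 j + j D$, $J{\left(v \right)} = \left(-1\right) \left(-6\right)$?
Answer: $-27390$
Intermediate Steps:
$J{\left(v \right)} = 6$
$m{\left(j,D \right)} = 119 j + D j$
$\left(-9634 + z{\left(119,-66 \right)}\right) + m{\left(-143,J{\left(-6 \right)} \right)} = \left(-9634 + 119\right) - 143 \left(119 + 6\right) = -9515 - 17875 = -27390$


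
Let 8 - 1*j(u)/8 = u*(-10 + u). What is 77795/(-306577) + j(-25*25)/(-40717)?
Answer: 970194775057/12482895709 ≈ 77.722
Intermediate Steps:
j(u) = 64 - 8*u*(-10 + u)
77795/(-306577) + j(-25*25)/(-40717) = 77795/(-306577) + (64 - 8*(-25*25)² + 80*(-25*25))/(-40717) = 77795*(-1/306577) + (64 - 8*(-625)² + 80*(-625))*(-1/40717) = -77795/306577 + (64 - 8*390625 - 50000)*(-1/40717) = -77795/306577 + (64 - 3125000 - 50000)*(-1/40717) = -77795/306577 - 3174936*(-1/40717) = -77795/306577 + 3174936/40717 = 970194775057/12482895709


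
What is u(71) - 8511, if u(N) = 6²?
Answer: -8475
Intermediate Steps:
u(N) = 36
u(71) - 8511 = 36 - 8511 = -8475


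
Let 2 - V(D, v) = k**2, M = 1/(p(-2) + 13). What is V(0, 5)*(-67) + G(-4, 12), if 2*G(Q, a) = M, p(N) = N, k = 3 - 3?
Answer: -2947/22 ≈ -133.95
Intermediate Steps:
k = 0
M = 1/11 (M = 1/(-2 + 13) = 1/11 ≈ 0.090909)
G(Q, a) = 1/22 (G(Q, a) = (1/2)*(1/11) = 1/22)
V(D, v) = 2 (V(D, v) = 2 - 1*0**2 = 2 - 1*0 = 2 + 0 = 2)
V(0, 5)*(-67) + G(-4, 12) = 2*(-67) + 1/22 = -134 + 1/22 = -2947/22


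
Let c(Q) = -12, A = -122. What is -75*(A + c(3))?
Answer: 10050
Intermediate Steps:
-75*(A + c(3)) = -75*(-122 - 12) = -75*(-134) = 10050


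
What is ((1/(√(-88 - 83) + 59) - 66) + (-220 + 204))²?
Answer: (-22246765*I + 2379804*√19)/(2*(-1655*I + 177*√19)) ≈ 6721.4 + 0.58712*I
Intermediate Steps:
((1/(√(-88 - 83) + 59) - 66) + (-220 + 204))² = ((1/(√(-171) + 59) - 66) - 16)² = ((1/(3*I*√19 + 59) - 66) - 16)² = ((1/(59 + 3*I*√19) - 66) - 16)² = ((-66 + 1/(59 + 3*I*√19)) - 16)² = (-82 + 1/(59 + 3*I*√19))²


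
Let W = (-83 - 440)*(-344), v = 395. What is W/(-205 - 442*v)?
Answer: -4184/4065 ≈ -1.0293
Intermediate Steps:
W = 179912 (W = -523*(-344) = 179912)
W/(-205 - 442*v) = 179912/(-205 - 442*395) = 179912/(-205 - 174590) = 179912/(-174795) = 179912*(-1/174795) = -4184/4065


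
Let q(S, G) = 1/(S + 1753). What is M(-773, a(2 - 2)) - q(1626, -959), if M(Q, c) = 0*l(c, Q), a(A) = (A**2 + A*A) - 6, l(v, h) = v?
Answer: -1/3379 ≈ -0.00029595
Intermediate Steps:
a(A) = -6 + 2*A**2 (a(A) = (A**2 + A**2) - 6 = 2*A**2 - 6 = -6 + 2*A**2)
M(Q, c) = 0 (M(Q, c) = 0*c = 0)
q(S, G) = 1/(1753 + S)
M(-773, a(2 - 2)) - q(1626, -959) = 0 - 1/(1753 + 1626) = 0 - 1/3379 = -1/3379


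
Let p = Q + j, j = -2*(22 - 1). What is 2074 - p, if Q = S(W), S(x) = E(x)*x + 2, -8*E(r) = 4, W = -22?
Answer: 2103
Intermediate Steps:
E(r) = -½ (E(r) = -⅛*4 = -½)
j = -42 (j = -2*21 = -42)
S(x) = 2 - x/2 (S(x) = -x/2 + 2 = 2 - x/2)
Q = 13 (Q = 2 - ½*(-22) = 2 + 11 = 13)
p = -29 (p = 13 - 42 = -29)
2074 - p = 2074 - 1*(-29) = 2074 + 29 = 2103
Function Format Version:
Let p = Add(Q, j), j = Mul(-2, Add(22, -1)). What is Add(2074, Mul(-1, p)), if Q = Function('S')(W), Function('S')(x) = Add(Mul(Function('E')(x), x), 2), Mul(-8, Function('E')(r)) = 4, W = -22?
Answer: 2103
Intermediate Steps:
Function('E')(r) = Rational(-1, 2) (Function('E')(r) = Mul(Rational(-1, 8), 4) = Rational(-1, 2))
j = -42 (j = Mul(-2, 21) = -42)
Function('S')(x) = Add(2, Mul(Rational(-1, 2), x)) (Function('S')(x) = Add(Mul(Rational(-1, 2), x), 2) = Add(2, Mul(Rational(-1, 2), x)))
Q = 13 (Q = Add(2, Mul(Rational(-1, 2), -22)) = Add(2, 11) = 13)
p = -29 (p = Add(13, -42) = -29)
Add(2074, Mul(-1, p)) = Add(2074, Mul(-1, -29)) = Add(2074, 29) = 2103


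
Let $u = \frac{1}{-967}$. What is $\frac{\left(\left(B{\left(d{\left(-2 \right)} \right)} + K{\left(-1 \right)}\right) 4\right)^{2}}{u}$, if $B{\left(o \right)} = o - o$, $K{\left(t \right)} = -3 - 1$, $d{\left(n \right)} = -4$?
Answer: $-247552$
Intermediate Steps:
$K{\left(t \right)} = -4$
$B{\left(o \right)} = 0$
$u = - \frac{1}{967} \approx -0.0010341$
$\frac{\left(\left(B{\left(d{\left(-2 \right)} \right)} + K{\left(-1 \right)}\right) 4\right)^{2}}{u} = \frac{\left(\left(0 - 4\right) 4\right)^{2}}{- \frac{1}{967}} = \left(\left(-4\right) 4\right)^{2} \left(-967\right) = \left(-16\right)^{2} \left(-967\right) = 256 \left(-967\right) = -247552$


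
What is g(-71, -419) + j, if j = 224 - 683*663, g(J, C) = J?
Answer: -452676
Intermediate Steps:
j = -452605 (j = 224 - 452829 = -452605)
g(-71, -419) + j = -71 - 452605 = -452676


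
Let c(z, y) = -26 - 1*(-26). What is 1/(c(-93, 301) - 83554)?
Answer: -1/83554 ≈ -1.1968e-5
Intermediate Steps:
c(z, y) = 0 (c(z, y) = -26 + 26 = 0)
1/(c(-93, 301) - 83554) = 1/(0 - 83554) = 1/(-83554) = -1/83554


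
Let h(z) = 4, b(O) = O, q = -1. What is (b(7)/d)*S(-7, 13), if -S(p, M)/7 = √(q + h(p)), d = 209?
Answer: -49*√3/209 ≈ -0.40608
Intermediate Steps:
S(p, M) = -7*√3 (S(p, M) = -7*√(-1 + 4) = -7*√3)
(b(7)/d)*S(-7, 13) = (7/209)*(-7*√3) = (7*(1/209))*(-7*√3) = 7*(-7*√3)/209 = -49*√3/209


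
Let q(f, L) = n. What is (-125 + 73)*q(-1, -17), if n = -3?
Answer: 156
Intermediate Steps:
q(f, L) = -3
(-125 + 73)*q(-1, -17) = (-125 + 73)*(-3) = -52*(-3) = 156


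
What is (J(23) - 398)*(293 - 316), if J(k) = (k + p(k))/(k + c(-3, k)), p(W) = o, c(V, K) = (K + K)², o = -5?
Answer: 283768/31 ≈ 9153.8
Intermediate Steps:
c(V, K) = 4*K² (c(V, K) = (2*K)² = 4*K²)
p(W) = -5
J(k) = (-5 + k)/(k + 4*k²) (J(k) = (k - 5)/(k + 4*k²) = (-5 + k)/(k + 4*k²))
(J(23) - 398)*(293 - 316) = ((-5 + 23)/(23*(1 + 4*23)) - 398)*(293 - 316) = ((1/23)*18/(1 + 92) - 398)*(-23) = ((1/23)*18/93 - 398)*(-23) = ((1/23)*(1/93)*18 - 398)*(-23) = (6/713 - 398)*(-23) = -283768/713*(-23) = 283768/31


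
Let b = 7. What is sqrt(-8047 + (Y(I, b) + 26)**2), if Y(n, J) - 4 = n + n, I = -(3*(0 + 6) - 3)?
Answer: I*sqrt(8047) ≈ 89.705*I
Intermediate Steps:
I = -15 (I = -(3*6 - 3) = -(18 - 3) = -1*15 = -15)
Y(n, J) = 4 + 2*n (Y(n, J) = 4 + (n + n) = 4 + 2*n)
sqrt(-8047 + (Y(I, b) + 26)**2) = sqrt(-8047 + ((4 + 2*(-15)) + 26)**2) = sqrt(-8047 + ((4 - 30) + 26)**2) = sqrt(-8047 + (-26 + 26)**2) = sqrt(-8047 + 0**2) = sqrt(-8047 + 0) = sqrt(-8047) = I*sqrt(8047)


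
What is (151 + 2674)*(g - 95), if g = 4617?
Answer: 12774650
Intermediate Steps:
(151 + 2674)*(g - 95) = (151 + 2674)*(4617 - 95) = 2825*4522 = 12774650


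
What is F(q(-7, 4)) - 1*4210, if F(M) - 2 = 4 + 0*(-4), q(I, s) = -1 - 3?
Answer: -4204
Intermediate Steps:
q(I, s) = -4
F(M) = 6 (F(M) = 2 + (4 + 0*(-4)) = 2 + (4 + 0) = 2 + 4 = 6)
F(q(-7, 4)) - 1*4210 = 6 - 1*4210 = 6 - 4210 = -4204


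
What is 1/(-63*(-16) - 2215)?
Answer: -1/1207 ≈ -0.00082850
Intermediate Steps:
1/(-63*(-16) - 2215) = 1/(1008 - 2215) = 1/(-1207) = -1/1207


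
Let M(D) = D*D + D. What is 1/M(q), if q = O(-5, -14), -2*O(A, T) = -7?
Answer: 4/63 ≈ 0.063492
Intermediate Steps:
O(A, T) = 7/2 (O(A, T) = -½*(-7) = 7/2)
q = 7/2 ≈ 3.5000
M(D) = D + D² (M(D) = D² + D = D + D²)
1/M(q) = 1/(7*(1 + 7/2)/2) = 1/((7/2)*(9/2)) = 1/(63/4) = 4/63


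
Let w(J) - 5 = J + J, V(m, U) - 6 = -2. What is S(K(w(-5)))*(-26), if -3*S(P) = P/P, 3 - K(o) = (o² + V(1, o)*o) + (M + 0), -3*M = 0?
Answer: 26/3 ≈ 8.6667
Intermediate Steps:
M = 0 (M = -⅓*0 = 0)
V(m, U) = 4 (V(m, U) = 6 - 2 = 4)
w(J) = 5 + 2*J (w(J) = 5 + (J + J) = 5 + 2*J)
K(o) = 3 - o² - 4*o (K(o) = 3 - ((o² + 4*o) + (0 + 0)) = 3 - ((o² + 4*o) + 0) = 3 - (o² + 4*o) = 3 + (-o² - 4*o) = 3 - o² - 4*o)
S(P) = -⅓ (S(P) = -P/(3*P) = -⅓*1 = -⅓)
S(K(w(-5)))*(-26) = -⅓*(-26) = 26/3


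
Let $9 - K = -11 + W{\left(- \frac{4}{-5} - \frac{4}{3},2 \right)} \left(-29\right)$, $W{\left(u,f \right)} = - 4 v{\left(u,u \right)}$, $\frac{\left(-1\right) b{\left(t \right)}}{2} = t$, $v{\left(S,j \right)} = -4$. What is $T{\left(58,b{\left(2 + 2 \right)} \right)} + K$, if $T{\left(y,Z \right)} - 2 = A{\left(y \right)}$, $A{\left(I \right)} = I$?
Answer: $544$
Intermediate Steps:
$b{\left(t \right)} = - 2 t$
$T{\left(y,Z \right)} = 2 + y$
$W{\left(u,f \right)} = 16$ ($W{\left(u,f \right)} = \left(-4\right) \left(-4\right) = 16$)
$K = 484$ ($K = 9 - \left(-11 + 16 \left(-29\right)\right) = 9 - \left(-11 - 464\right) = 9 - -475 = 9 + 475 = 484$)
$T{\left(58,b{\left(2 + 2 \right)} \right)} + K = \left(2 + 58\right) + 484 = 60 + 484 = 544$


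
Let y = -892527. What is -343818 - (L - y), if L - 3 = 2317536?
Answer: -3553884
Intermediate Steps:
L = 2317539 (L = 3 + 2317536 = 2317539)
-343818 - (L - y) = -343818 - (2317539 - 1*(-892527)) = -343818 - (2317539 + 892527) = -343818 - 1*3210066 = -343818 - 3210066 = -3553884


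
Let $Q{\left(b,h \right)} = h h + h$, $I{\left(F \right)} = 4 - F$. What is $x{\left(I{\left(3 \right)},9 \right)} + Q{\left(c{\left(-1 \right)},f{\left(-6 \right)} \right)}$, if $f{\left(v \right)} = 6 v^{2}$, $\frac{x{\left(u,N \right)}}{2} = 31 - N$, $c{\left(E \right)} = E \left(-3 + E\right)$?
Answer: $46916$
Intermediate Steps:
$x{\left(u,N \right)} = 62 - 2 N$ ($x{\left(u,N \right)} = 2 \left(31 - N\right) = 62 - 2 N$)
$Q{\left(b,h \right)} = h + h^{2}$ ($Q{\left(b,h \right)} = h^{2} + h = h + h^{2}$)
$x{\left(I{\left(3 \right)},9 \right)} + Q{\left(c{\left(-1 \right)},f{\left(-6 \right)} \right)} = \left(62 - 18\right) + 6 \left(-6\right)^{2} \left(1 + 6 \left(-6\right)^{2}\right) = \left(62 - 18\right) + 6 \cdot 36 \left(1 + 6 \cdot 36\right) = 44 + 216 \left(1 + 216\right) = 44 + 216 \cdot 217 = 44 + 46872 = 46916$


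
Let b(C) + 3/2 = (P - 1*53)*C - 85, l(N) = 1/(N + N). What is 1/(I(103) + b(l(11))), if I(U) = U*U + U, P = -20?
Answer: 11/116844 ≈ 9.4143e-5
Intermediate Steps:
l(N) = 1/(2*N)
b(C) = -173/2 - 73*C (b(C) = -3/2 + ((-20 - 1*53)*C - 85) = -3/2 + ((-20 - 53)*C - 85) = -3/2 + (-73*C - 85) = -3/2 + (-85 - 73*C) = -173/2 - 73*C)
I(U) = U + U² (I(U) = U² + U = U + U²)
1/(I(103) + b(l(11))) = 1/(103*(1 + 103) + (-173/2 - 73/(2*11))) = 1/(103*104 + (-173/2 - 73/(2*11))) = 1/(10712 + (-173/2 - 73*1/22)) = 1/(10712 + (-173/2 - 73/22)) = 1/(10712 - 988/11) = 1/(116844/11) = 11/116844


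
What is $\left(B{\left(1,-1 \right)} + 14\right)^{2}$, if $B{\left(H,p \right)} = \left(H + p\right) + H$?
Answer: $225$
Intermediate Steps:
$B{\left(H,p \right)} = p + 2 H$
$\left(B{\left(1,-1 \right)} + 14\right)^{2} = \left(\left(-1 + 2 \cdot 1\right) + 14\right)^{2} = \left(\left(-1 + 2\right) + 14\right)^{2} = \left(1 + 14\right)^{2} = 15^{2} = 225$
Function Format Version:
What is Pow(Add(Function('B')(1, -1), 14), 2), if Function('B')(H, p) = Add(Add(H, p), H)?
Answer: 225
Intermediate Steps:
Function('B')(H, p) = Add(p, Mul(2, H))
Pow(Add(Function('B')(1, -1), 14), 2) = Pow(Add(Add(-1, Mul(2, 1)), 14), 2) = Pow(Add(Add(-1, 2), 14), 2) = Pow(Add(1, 14), 2) = Pow(15, 2) = 225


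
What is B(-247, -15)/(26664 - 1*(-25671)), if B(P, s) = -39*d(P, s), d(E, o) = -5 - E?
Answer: -3146/17445 ≈ -0.18034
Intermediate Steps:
B(P, s) = 195 + 39*P (B(P, s) = -39*(-5 - P) = 195 + 39*P)
B(-247, -15)/(26664 - 1*(-25671)) = (195 + 39*(-247))/(26664 - 1*(-25671)) = (195 - 9633)/(26664 + 25671) = -9438/52335 = -9438*1/52335 = -3146/17445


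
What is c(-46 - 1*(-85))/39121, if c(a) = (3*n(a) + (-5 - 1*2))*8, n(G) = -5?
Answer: -176/39121 ≈ -0.0044989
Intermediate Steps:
c(a) = -176 (c(a) = (3*(-5) + (-5 - 1*2))*8 = (-15 + (-5 - 2))*8 = (-15 - 7)*8 = -22*8 = -176)
c(-46 - 1*(-85))/39121 = -176/39121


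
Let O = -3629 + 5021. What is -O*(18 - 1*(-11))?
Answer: -40368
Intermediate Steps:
O = 1392
-O*(18 - 1*(-11)) = -1392*(18 - 1*(-11)) = -1392*(18 + 11) = -1392*29 = -1*40368 = -40368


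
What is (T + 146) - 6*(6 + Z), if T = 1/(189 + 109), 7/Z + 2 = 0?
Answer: 39039/298 ≈ 131.00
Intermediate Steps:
Z = -7/2 (Z = 7/(-2 + 0) = 7/(-2) = 7*(-½) = -7/2 ≈ -3.5000)
T = 1/298 ≈ 0.0033557
(T + 146) - 6*(6 + Z) = (1/298 + 146) - 6*(6 - 7/2) = 43509/298 - 6*5/2 = 43509/298 - 15 = 39039/298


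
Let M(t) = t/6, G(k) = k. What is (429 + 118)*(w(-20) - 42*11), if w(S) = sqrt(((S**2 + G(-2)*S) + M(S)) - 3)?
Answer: -252714 + 547*sqrt(3903)/3 ≈ -2.4132e+5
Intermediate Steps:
M(t) = t/6 (M(t) = t*(1/6) = t/6)
w(S) = sqrt(-3 + S**2 - 11*S/6) (w(S) = sqrt(((S**2 - 2*S) + S/6) - 3) = sqrt((S**2 - 11*S/6) - 3) = sqrt(-3 + S**2 - 11*S/6))
(429 + 118)*(w(-20) - 42*11) = (429 + 118)*(sqrt(-108 - 66*(-20) + 36*(-20)**2)/6 - 42*11) = 547*(sqrt(-108 + 1320 + 36*400)/6 - 462) = 547*(sqrt(-108 + 1320 + 14400)/6 - 462) = 547*(sqrt(15612)/6 - 462) = 547*((2*sqrt(3903))/6 - 462) = 547*(sqrt(3903)/3 - 462) = 547*(-462 + sqrt(3903)/3) = -252714 + 547*sqrt(3903)/3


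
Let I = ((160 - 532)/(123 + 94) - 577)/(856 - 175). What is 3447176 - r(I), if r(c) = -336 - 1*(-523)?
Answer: 3446989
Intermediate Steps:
I = -4051/4767 (I = (-372/217 - 577)/681 = (-372*1/217 - 577)*(1/681) = (-12/7 - 577)*(1/681) = -4051/7*1/681 = -4051/4767 ≈ -0.84980)
r(c) = 187 (r(c) = -336 + 523 = 187)
3447176 - r(I) = 3447176 - 1*187 = 3447176 - 187 = 3446989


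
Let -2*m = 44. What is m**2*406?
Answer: 196504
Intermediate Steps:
m = -22 (m = -1/2*44 = -22)
m**2*406 = (-22)**2*406 = 484*406 = 196504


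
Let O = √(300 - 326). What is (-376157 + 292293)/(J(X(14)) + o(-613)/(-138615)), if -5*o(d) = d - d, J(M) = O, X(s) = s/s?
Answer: 41932*I*√26/13 ≈ 16447.0*I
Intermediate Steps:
O = I*√26 (O = √(-26) = I*√26 ≈ 5.099*I)
X(s) = 1
J(M) = I*√26
o(d) = 0 (o(d) = -(d - d)/5 = -⅕*0 = 0)
(-376157 + 292293)/(J(X(14)) + o(-613)/(-138615)) = (-376157 + 292293)/(I*√26 + 0/(-138615)) = -83864/(I*√26 + 0*(-1/138615)) = -83864/(I*√26 + 0) = -83864*(-I*√26/26) = -(-41932)*I*√26/13 = 41932*I*√26/13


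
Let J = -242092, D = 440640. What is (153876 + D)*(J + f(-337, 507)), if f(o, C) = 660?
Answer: -143535186912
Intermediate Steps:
(153876 + D)*(J + f(-337, 507)) = (153876 + 440640)*(-242092 + 660) = 594516*(-241432) = -143535186912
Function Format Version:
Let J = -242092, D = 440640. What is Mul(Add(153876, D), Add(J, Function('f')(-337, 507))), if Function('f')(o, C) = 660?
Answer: -143535186912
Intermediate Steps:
Mul(Add(153876, D), Add(J, Function('f')(-337, 507))) = Mul(Add(153876, 440640), Add(-242092, 660)) = Mul(594516, -241432) = -143535186912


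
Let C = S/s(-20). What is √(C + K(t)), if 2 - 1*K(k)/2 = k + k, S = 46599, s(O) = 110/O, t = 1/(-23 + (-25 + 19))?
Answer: 3*I*√95750402/319 ≈ 92.024*I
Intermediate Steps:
t = -1/29 (t = 1/(-23 - 6) = 1/(-29) = -1/29 ≈ -0.034483)
K(k) = 4 - 4*k (K(k) = 4 - 2*(k + k) = 4 - 4*k)
C = -93198/11 (C = 46599/((110/(-20))) = 46599/((110*(-1/20))) = 46599/(-11/2) = 46599*(-2/11) = -93198/11 ≈ -8472.5)
√(C + K(t)) = √(-93198/11 + (4 - 4*(-1/29))) = √(-93198/11 + (4 + 4/29)) = √(-93198/11 + 120/29) = √(-2701422/319) = 3*I*√95750402/319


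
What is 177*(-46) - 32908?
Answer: -41050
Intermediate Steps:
177*(-46) - 32908 = -8142 - 32908 = -41050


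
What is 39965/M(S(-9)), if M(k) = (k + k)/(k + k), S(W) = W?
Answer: 39965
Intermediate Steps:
M(k) = 1 (M(k) = (2*k)/((2*k)) = (2*k)*(1/(2*k)) = 1)
39965/M(S(-9)) = 39965/1 = 39965*1 = 39965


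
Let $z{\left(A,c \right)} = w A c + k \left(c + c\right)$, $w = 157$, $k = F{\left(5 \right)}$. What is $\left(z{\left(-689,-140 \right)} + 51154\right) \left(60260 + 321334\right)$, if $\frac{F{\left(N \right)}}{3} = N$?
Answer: $5796860851356$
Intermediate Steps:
$F{\left(N \right)} = 3 N$
$k = 15$ ($k = 3 \cdot 5 = 15$)
$z{\left(A,c \right)} = 30 c + 157 A c$ ($z{\left(A,c \right)} = 157 A c + 15 \left(c + c\right) = 157 A c + 15 \cdot 2 c = 157 A c + 30 c = 30 c + 157 A c$)
$\left(z{\left(-689,-140 \right)} + 51154\right) \left(60260 + 321334\right) = \left(- 140 \left(30 + 157 \left(-689\right)\right) + 51154\right) \left(60260 + 321334\right) = \left(- 140 \left(30 - 108173\right) + 51154\right) 381594 = \left(\left(-140\right) \left(-108143\right) + 51154\right) 381594 = \left(15140020 + 51154\right) 381594 = 15191174 \cdot 381594 = 5796860851356$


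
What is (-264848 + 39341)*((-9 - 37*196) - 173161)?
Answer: 40686423954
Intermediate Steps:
(-264848 + 39341)*((-9 - 37*196) - 173161) = -225507*((-9 - 7252) - 173161) = -225507*(-7261 - 173161) = -225507*(-180422) = 40686423954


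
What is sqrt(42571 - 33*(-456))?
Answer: sqrt(57619) ≈ 240.04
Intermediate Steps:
sqrt(42571 - 33*(-456)) = sqrt(42571 - 1*(-15048)) = sqrt(42571 + 15048) = sqrt(57619)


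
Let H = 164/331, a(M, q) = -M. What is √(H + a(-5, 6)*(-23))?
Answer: I*√12545231/331 ≈ 10.701*I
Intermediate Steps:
H = 164/331 (H = 164*(1/331) = 164/331 ≈ 0.49547)
√(H + a(-5, 6)*(-23)) = √(164/331 - 1*(-5)*(-23)) = √(164/331 + 5*(-23)) = √(164/331 - 115) = √(-37901/331) = I*√12545231/331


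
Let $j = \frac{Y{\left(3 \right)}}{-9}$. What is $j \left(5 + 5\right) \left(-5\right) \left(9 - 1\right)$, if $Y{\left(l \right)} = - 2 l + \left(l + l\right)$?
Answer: $0$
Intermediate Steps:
$Y{\left(l \right)} = 0$ ($Y{\left(l \right)} = - 2 l + 2 l = 0$)
$j = 0$ ($j = \frac{0}{-9} = 0 \left(- \frac{1}{9}\right) = 0$)
$j \left(5 + 5\right) \left(-5\right) \left(9 - 1\right) = 0 \left(5 + 5\right) \left(-5\right) \left(9 - 1\right) = 0 \cdot 10 \left(-5\right) 8 = 0 \left(-50\right) 8 = 0 \cdot 8 = 0$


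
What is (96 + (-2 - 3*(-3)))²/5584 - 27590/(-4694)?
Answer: 101930603/13105648 ≈ 7.7776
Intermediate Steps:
(96 + (-2 - 3*(-3)))²/5584 - 27590/(-4694) = (96 + (-2 + 9))²*(1/5584) - 27590*(-1/4694) = (96 + 7)²*(1/5584) + 13795/2347 = 103²*(1/5584) + 13795/2347 = 10609*(1/5584) + 13795/2347 = 10609/5584 + 13795/2347 = 101930603/13105648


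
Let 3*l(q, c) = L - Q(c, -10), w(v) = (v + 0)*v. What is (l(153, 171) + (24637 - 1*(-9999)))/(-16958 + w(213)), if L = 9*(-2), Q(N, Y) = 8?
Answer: 103882/85233 ≈ 1.2188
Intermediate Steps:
L = -18
w(v) = v² (w(v) = v*v = v²)
l(q, c) = -26/3 (l(q, c) = (-18 - 1*8)/3 = (-18 - 8)/3 = (⅓)*(-26) = -26/3)
(l(153, 171) + (24637 - 1*(-9999)))/(-16958 + w(213)) = (-26/3 + (24637 - 1*(-9999)))/(-16958 + 213²) = (-26/3 + (24637 + 9999))/(-16958 + 45369) = (-26/3 + 34636)/28411 = (103882/3)*(1/28411) = 103882/85233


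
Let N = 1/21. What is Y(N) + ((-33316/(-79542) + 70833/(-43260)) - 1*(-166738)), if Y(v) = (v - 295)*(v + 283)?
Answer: 334210721398033/4014484740 ≈ 83251.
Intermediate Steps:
N = 1/21 ≈ 0.047619
Y(v) = (-295 + v)*(283 + v)
Y(N) + ((-33316/(-79542) + 70833/(-43260)) - 1*(-166738)) = (-83485 + (1/21)² - 12*1/21) + ((-33316/(-79542) + 70833/(-43260)) - 1*(-166738)) = (-83485 + 1/441 - 4/7) + ((-33316*(-1/79542) + 70833*(-1/43260)) + 166738) = -36817136/441 + ((16658/39771 - 3373/2060) + 166738) = -36817136/441 + (-99832103/81928260 + 166738) = -36817136/441 + 13660454383777/81928260 = 334210721398033/4014484740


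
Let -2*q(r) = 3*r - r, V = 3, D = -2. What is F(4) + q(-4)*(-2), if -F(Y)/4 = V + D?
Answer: -12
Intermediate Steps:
F(Y) = -4 (F(Y) = -4*(3 - 2) = -4*1 = -4)
q(r) = -r (q(r) = -(3*r - r)/2 = -r)
F(4) + q(-4)*(-2) = -4 - 1*(-4)*(-2) = -4 + 4*(-2) = -4 - 8 = -12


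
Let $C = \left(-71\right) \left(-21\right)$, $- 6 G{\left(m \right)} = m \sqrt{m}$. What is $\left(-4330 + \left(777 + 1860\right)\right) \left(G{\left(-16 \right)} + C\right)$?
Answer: $-2524263 - \frac{54176 i}{3} \approx -2.5243 \cdot 10^{6} - 18059.0 i$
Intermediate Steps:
$G{\left(m \right)} = - \frac{m^{\frac{3}{2}}}{6}$ ($G{\left(m \right)} = - \frac{m \sqrt{m}}{6} = - \frac{m^{\frac{3}{2}}}{6}$)
$C = 1491$
$\left(-4330 + \left(777 + 1860\right)\right) \left(G{\left(-16 \right)} + C\right) = \left(-4330 + \left(777 + 1860\right)\right) \left(- \frac{\left(-16\right)^{\frac{3}{2}}}{6} + 1491\right) = \left(-4330 + 2637\right) \left(- \frac{\left(-64\right) i}{6} + 1491\right) = - 1693 \left(\frac{32 i}{3} + 1491\right) = - 1693 \left(1491 + \frac{32 i}{3}\right) = -2524263 - \frac{54176 i}{3}$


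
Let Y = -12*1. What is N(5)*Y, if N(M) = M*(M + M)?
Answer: -600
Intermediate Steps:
N(M) = 2*M² (N(M) = M*(2*M) = 2*M²)
Y = -12
N(5)*Y = (2*5²)*(-12) = (2*25)*(-12) = 50*(-12) = -600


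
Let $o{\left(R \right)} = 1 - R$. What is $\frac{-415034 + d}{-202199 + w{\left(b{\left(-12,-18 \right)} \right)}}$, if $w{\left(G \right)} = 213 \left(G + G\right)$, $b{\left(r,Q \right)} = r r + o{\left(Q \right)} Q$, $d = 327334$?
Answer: $\frac{87700}{286547} \approx 0.30606$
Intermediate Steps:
$b{\left(r,Q \right)} = r^{2} + Q \left(1 - Q\right)$ ($b{\left(r,Q \right)} = r r + \left(1 - Q\right) Q = r^{2} + Q \left(1 - Q\right)$)
$w{\left(G \right)} = 426 G$ ($w{\left(G \right)} = 213 \cdot 2 G = 426 G$)
$\frac{-415034 + d}{-202199 + w{\left(b{\left(-12,-18 \right)} \right)}} = \frac{-415034 + 327334}{-202199 + 426 \left(\left(-12\right)^{2} - - 18 \left(-1 - 18\right)\right)} = - \frac{87700}{-202199 + 426 \left(144 - \left(-18\right) \left(-19\right)\right)} = - \frac{87700}{-202199 + 426 \left(144 - 342\right)} = - \frac{87700}{-202199 + 426 \left(-198\right)} = - \frac{87700}{-202199 - 84348} = - \frac{87700}{-286547} = \left(-87700\right) \left(- \frac{1}{286547}\right) = \frac{87700}{286547}$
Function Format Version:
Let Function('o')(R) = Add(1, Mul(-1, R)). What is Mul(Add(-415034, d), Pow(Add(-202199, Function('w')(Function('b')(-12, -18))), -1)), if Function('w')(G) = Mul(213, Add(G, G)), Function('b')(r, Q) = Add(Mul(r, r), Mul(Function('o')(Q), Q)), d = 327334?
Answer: Rational(87700, 286547) ≈ 0.30606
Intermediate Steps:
Function('b')(r, Q) = Add(Pow(r, 2), Mul(Q, Add(1, Mul(-1, Q)))) (Function('b')(r, Q) = Add(Mul(r, r), Mul(Add(1, Mul(-1, Q)), Q)) = Add(Pow(r, 2), Mul(Q, Add(1, Mul(-1, Q)))))
Function('w')(G) = Mul(426, G) (Function('w')(G) = Mul(213, Mul(2, G)) = Mul(426, G))
Mul(Add(-415034, d), Pow(Add(-202199, Function('w')(Function('b')(-12, -18))), -1)) = Mul(Add(-415034, 327334), Pow(Add(-202199, Mul(426, Add(Pow(-12, 2), Mul(-1, -18, Add(-1, -18))))), -1)) = Mul(-87700, Pow(Add(-202199, Mul(426, Add(144, Mul(-1, -18, -19)))), -1)) = Mul(-87700, Pow(Add(-202199, Mul(426, Add(144, -342))), -1)) = Mul(-87700, Pow(Add(-202199, Mul(426, -198)), -1)) = Mul(-87700, Pow(Add(-202199, -84348), -1)) = Mul(-87700, Pow(-286547, -1)) = Mul(-87700, Rational(-1, 286547)) = Rational(87700, 286547)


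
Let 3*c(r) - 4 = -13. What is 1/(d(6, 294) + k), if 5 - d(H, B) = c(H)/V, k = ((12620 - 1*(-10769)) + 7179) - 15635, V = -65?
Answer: 65/970967 ≈ 6.6944e-5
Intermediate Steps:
c(r) = -3 (c(r) = 4/3 + (⅓)*(-13) = 4/3 - 13/3 = -3)
k = 14933 (k = ((12620 + 10769) + 7179) - 15635 = (23389 + 7179) - 15635 = 30568 - 15635 = 14933)
d(H, B) = 322/65 (d(H, B) = 5 - (-3)/(-65) = 5 - (-3)*(-1)/65 = 5 - 1*3/65 = 5 - 3/65 = 322/65)
1/(d(6, 294) + k) = 1/(322/65 + 14933) = 1/(970967/65) = 65/970967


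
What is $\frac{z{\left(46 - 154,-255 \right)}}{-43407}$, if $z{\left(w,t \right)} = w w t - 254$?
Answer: $\frac{2974574}{43407} \approx 68.527$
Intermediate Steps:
$z{\left(w,t \right)} = -254 + t w^{2}$ ($z{\left(w,t \right)} = w^{2} t - 254 = t w^{2} - 254 = -254 + t w^{2}$)
$\frac{z{\left(46 - 154,-255 \right)}}{-43407} = \frac{-254 - 255 \left(46 - 154\right)^{2}}{-43407} = \left(-254 - 255 \left(-108\right)^{2}\right) \left(- \frac{1}{43407}\right) = \left(-254 - 2974320\right) \left(- \frac{1}{43407}\right) = \left(-2974574\right) \left(- \frac{1}{43407}\right) = \frac{2974574}{43407}$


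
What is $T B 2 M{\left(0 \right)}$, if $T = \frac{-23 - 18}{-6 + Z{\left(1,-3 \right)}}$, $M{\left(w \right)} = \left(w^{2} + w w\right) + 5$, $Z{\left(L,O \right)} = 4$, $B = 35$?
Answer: $7175$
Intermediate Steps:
$M{\left(w \right)} = 5 + 2 w^{2}$ ($M{\left(w \right)} = \left(w^{2} + w^{2}\right) + 5 = 2 w^{2} + 5 = 5 + 2 w^{2}$)
$T = \frac{41}{2}$ ($T = \frac{-23 - 18}{-6 + 4} = - \frac{41}{-2} = \left(-41\right) \left(- \frac{1}{2}\right) = \frac{41}{2} \approx 20.5$)
$T B 2 M{\left(0 \right)} = \frac{41}{2} \cdot 35 \cdot 2 \left(5 + 2 \cdot 0^{2}\right) = \frac{1435 \cdot 2 \left(5 + 2 \cdot 0\right)}{2} = \frac{1435 \cdot 2 \left(5 + 0\right)}{2} = \frac{1435 \cdot 2 \cdot 5}{2} = \frac{1435}{2} \cdot 10 = 7175$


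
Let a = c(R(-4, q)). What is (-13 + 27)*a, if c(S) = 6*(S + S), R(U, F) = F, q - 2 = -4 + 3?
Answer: 168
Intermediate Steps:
q = 1 (q = 2 + (-4 + 3) = 2 - 1 = 1)
c(S) = 12*S (c(S) = 6*(2*S) = 12*S)
a = 12 (a = 12*1 = 12)
(-13 + 27)*a = (-13 + 27)*12 = 14*12 = 168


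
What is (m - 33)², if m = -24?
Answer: 3249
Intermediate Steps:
(m - 33)² = (-24 - 33)² = (-57)² = 3249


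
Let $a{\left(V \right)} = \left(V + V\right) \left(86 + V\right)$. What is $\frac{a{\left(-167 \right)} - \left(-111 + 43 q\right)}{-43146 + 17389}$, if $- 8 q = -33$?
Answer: $- \frac{215901}{206056} \approx -1.0478$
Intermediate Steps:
$q = \frac{33}{8}$ ($q = \left(- \frac{1}{8}\right) \left(-33\right) = \frac{33}{8} \approx 4.125$)
$a{\left(V \right)} = 2 V \left(86 + V\right)$
$\frac{a{\left(-167 \right)} - \left(-111 + 43 q\right)}{-43146 + 17389} = \frac{2 \left(-167\right) \left(86 - 167\right) + \left(111 - \frac{1419}{8}\right)}{-43146 + 17389} = \frac{2 \left(-167\right) \left(-81\right) + \left(111 - \frac{1419}{8}\right)}{-25757} = \left(27054 - \frac{531}{8}\right) \left(- \frac{1}{25757}\right) = \frac{215901}{8} \left(- \frac{1}{25757}\right) = - \frac{215901}{206056}$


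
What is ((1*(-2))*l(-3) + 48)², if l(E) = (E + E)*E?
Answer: 144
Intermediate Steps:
l(E) = 2*E² (l(E) = (2*E)*E = 2*E²)
((1*(-2))*l(-3) + 48)² = ((1*(-2))*(2*(-3)²) + 48)² = (-4*9 + 48)² = (-2*18 + 48)² = (-36 + 48)² = 12² = 144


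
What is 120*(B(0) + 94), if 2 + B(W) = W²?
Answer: 11040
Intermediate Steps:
B(W) = -2 + W²
120*(B(0) + 94) = 120*((-2 + 0²) + 94) = 120*((-2 + 0) + 94) = 120*(-2 + 94) = 120*92 = 11040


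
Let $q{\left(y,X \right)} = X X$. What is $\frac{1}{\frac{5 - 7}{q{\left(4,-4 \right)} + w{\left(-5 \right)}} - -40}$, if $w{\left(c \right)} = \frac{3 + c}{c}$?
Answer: $\frac{41}{1635} \approx 0.025076$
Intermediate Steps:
$q{\left(y,X \right)} = X^{2}$
$w{\left(c \right)} = \frac{3 + c}{c}$
$\frac{1}{\frac{5 - 7}{q{\left(4,-4 \right)} + w{\left(-5 \right)}} - -40} = \frac{1}{\frac{5 - 7}{\left(-4\right)^{2} + \frac{3 - 5}{-5}} - -40} = \frac{1}{- \frac{2}{16 - - \frac{2}{5}} + 40} = \frac{1}{- \frac{2}{16 + \frac{2}{5}} + 40} = \frac{1}{- \frac{2}{\frac{82}{5}} + 40} = \frac{1}{\left(-2\right) \frac{5}{82} + 40} = \frac{1}{- \frac{5}{41} + 40} = \frac{1}{\frac{1635}{41}} = \frac{41}{1635}$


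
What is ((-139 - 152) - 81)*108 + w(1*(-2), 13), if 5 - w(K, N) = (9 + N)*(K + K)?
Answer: -40083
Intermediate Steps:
w(K, N) = 5 - 2*K*(9 + N) (w(K, N) = 5 - (9 + N)*(K + K) = 5 - (9 + N)*2*K = 5 - 2*K*(9 + N))
((-139 - 152) - 81)*108 + w(1*(-2), 13) = ((-139 - 152) - 81)*108 + (5 - 18*(-2) - 2*1*(-2)*13) = (-291 - 81)*108 + (5 - 18*(-2) - 2*(-2)*13) = -372*108 + (5 + 36 + 52) = -40176 + 93 = -40083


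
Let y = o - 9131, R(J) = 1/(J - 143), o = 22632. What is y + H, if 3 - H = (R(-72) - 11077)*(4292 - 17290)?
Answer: -30952561528/215 ≈ -1.4397e+8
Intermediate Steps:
R(J) = 1/(-143 + J)
H = -30955464243/215 (H = 3 - (1/(-143 - 72) - 11077)*(4292 - 17290) = 3 - (1/(-215) - 11077)*(-12998) = 3 - (-1/215 - 11077)*(-12998) = 3 - (-2381556)*(-12998)/215 = 3 - 1*30955464888/215 = 3 - 30955464888/215 = -30955464243/215 ≈ -1.4398e+8)
y = 13501 (y = 22632 - 9131 = 13501)
y + H = 13501 - 30955464243/215 = -30952561528/215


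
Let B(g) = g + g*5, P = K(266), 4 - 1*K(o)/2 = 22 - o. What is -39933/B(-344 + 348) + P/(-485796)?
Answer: -1616608631/971592 ≈ -1663.9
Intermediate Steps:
K(o) = -36 + 2*o (K(o) = 8 - 2*(22 - o) = 8 + (-44 + 2*o) = -36 + 2*o)
P = 496 (P = -36 + 2*266 = -36 + 532 = 496)
B(g) = 6*g (B(g) = g + 5*g = 6*g)
-39933/B(-344 + 348) + P/(-485796) = -39933*1/(6*(-344 + 348)) + 496/(-485796) = -39933/(6*4) + 496*(-1/485796) = -39933/24 - 124/121449 = -39933*1/24 - 124/121449 = -13311/8 - 124/121449 = -1616608631/971592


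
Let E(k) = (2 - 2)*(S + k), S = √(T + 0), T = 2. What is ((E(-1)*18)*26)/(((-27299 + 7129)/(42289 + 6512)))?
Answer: 0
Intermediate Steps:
S = √2 (S = √(2 + 0) = √2 ≈ 1.4142)
E(k) = 0 (E(k) = (2 - 2)*(√2 + k) = 0*(k + √2) = 0)
((E(-1)*18)*26)/(((-27299 + 7129)/(42289 + 6512))) = ((0*18)*26)/(((-27299 + 7129)/(42289 + 6512))) = (0*26)/((-20170/48801)) = 0/((-20170*1/48801)) = 0/(-20170/48801) = 0*(-48801/20170) = 0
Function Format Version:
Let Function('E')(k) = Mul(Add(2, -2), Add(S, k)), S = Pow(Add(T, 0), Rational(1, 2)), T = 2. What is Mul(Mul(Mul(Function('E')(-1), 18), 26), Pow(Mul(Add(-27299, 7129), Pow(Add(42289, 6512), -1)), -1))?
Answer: 0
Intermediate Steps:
S = Pow(2, Rational(1, 2)) (S = Pow(Add(2, 0), Rational(1, 2)) = Pow(2, Rational(1, 2)) ≈ 1.4142)
Function('E')(k) = 0 (Function('E')(k) = Mul(Add(2, -2), Add(Pow(2, Rational(1, 2)), k)) = Mul(0, Add(k, Pow(2, Rational(1, 2)))) = 0)
Mul(Mul(Mul(Function('E')(-1), 18), 26), Pow(Mul(Add(-27299, 7129), Pow(Add(42289, 6512), -1)), -1)) = Mul(Mul(Mul(0, 18), 26), Pow(Mul(Add(-27299, 7129), Pow(Add(42289, 6512), -1)), -1)) = Mul(Mul(0, 26), Pow(Mul(-20170, Pow(48801, -1)), -1)) = Mul(0, Pow(Mul(-20170, Rational(1, 48801)), -1)) = Mul(0, Pow(Rational(-20170, 48801), -1)) = Mul(0, Rational(-48801, 20170)) = 0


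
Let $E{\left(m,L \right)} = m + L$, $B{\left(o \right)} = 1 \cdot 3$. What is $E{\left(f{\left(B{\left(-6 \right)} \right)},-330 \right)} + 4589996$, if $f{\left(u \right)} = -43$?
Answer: $4589623$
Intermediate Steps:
$B{\left(o \right)} = 3$
$E{\left(m,L \right)} = L + m$
$E{\left(f{\left(B{\left(-6 \right)} \right)},-330 \right)} + 4589996 = \left(-330 - 43\right) + 4589996 = -373 + 4589996 = 4589623$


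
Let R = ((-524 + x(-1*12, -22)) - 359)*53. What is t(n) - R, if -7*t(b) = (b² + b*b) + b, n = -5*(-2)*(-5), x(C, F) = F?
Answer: 330805/7 ≈ 47258.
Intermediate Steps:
n = -50 (n = 10*(-5) = -50)
t(b) = -2*b²/7 - b/7 (t(b) = -((b² + b*b) + b)/7 = -((b² + b²) + b)/7 = -(2*b² + b)/7 = -(b + 2*b²)/7 = -2*b²/7 - b/7)
R = -47965 (R = ((-524 - 22) - 359)*53 = (-546 - 359)*53 = -905*53 = -47965)
t(n) - R = -⅐*(-50)*(1 + 2*(-50)) - 1*(-47965) = -⅐*(-50)*(1 - 100) + 47965 = -⅐*(-50)*(-99) + 47965 = -4950/7 + 47965 = 330805/7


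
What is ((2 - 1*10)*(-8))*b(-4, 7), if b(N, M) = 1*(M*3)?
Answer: 1344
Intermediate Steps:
b(N, M) = 3*M (b(N, M) = 1*(3*M) = 3*M)
((2 - 1*10)*(-8))*b(-4, 7) = ((2 - 1*10)*(-8))*(3*7) = ((2 - 10)*(-8))*21 = -8*(-8)*21 = 64*21 = 1344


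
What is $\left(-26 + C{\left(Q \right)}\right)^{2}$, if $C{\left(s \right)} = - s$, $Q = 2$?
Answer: $784$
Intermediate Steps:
$\left(-26 + C{\left(Q \right)}\right)^{2} = \left(-26 - 2\right)^{2} = \left(-28\right)^{2} = 784$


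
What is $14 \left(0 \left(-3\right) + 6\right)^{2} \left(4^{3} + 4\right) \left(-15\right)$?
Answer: $-514080$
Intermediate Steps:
$14 \left(0 \left(-3\right) + 6\right)^{2} \left(4^{3} + 4\right) \left(-15\right) = 14 \left(0 + 6\right)^{2} \left(64 + 4\right) \left(-15\right) = 14 \cdot 6^{2} \cdot 68 \left(-15\right) = 14 \cdot 36 \cdot 68 \left(-15\right) = 14 \cdot 2448 \left(-15\right) = 34272 \left(-15\right) = -514080$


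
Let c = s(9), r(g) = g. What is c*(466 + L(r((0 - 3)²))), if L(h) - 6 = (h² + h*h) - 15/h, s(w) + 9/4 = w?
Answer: 17073/4 ≈ 4268.3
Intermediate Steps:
s(w) = -9/4 + w
L(h) = 6 - 15/h + 2*h² (L(h) = 6 + ((h² + h*h) - 15/h) = 6 + ((h² + h²) - 15/h) = 6 + (2*h² - 15/h) = 6 + (-15/h + 2*h²) = 6 - 15/h + 2*h²)
c = 27/4 (c = -9/4 + 9 = 27/4 ≈ 6.7500)
c*(466 + L(r((0 - 3)²))) = 27*(466 + (6 - 15/(0 - 3)² + 2*((0 - 3)²)²))/4 = 27*(466 + (6 - 15/((-3)²) + 2*((-3)²)²))/4 = 27*(466 + (6 - 15/9 + 2*9²))/4 = 27*(466 + (6 - 15*⅑ + 2*81))/4 = 27*(466 + (6 - 5/3 + 162))/4 = 27*(466 + 499/3)/4 = (27/4)*(1897/3) = 17073/4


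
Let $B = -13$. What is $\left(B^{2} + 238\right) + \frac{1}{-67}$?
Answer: $\frac{27268}{67} \approx 406.98$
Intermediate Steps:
$\left(B^{2} + 238\right) + \frac{1}{-67} = \left(\left(-13\right)^{2} + 238\right) + \frac{1}{-67} = \left(169 + 238\right) - \frac{1}{67} = 407 - \frac{1}{67} = \frac{27268}{67}$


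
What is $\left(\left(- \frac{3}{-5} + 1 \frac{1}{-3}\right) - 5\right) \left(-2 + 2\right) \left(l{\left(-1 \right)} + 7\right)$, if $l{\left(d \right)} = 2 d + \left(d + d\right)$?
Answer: $0$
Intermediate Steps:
$l{\left(d \right)} = 4 d$ ($l{\left(d \right)} = 2 d + 2 d = 4 d$)
$\left(\left(- \frac{3}{-5} + 1 \frac{1}{-3}\right) - 5\right) \left(-2 + 2\right) \left(l{\left(-1 \right)} + 7\right) = \left(\left(- \frac{3}{-5} + 1 \frac{1}{-3}\right) - 5\right) \left(-2 + 2\right) \left(4 \left(-1\right) + 7\right) = \left(\left(\left(-3\right) \left(- \frac{1}{5}\right) + 1 \left(- \frac{1}{3}\right)\right) - 5\right) 0 \left(-4 + 7\right) = \left(\left(\frac{3}{5} - \frac{1}{3}\right) - 5\right) 0 \cdot 3 = \left(\frac{4}{15} - 5\right) 0 \cdot 3 = \left(- \frac{71}{15}\right) 0 \cdot 3 = 0 \cdot 3 = 0$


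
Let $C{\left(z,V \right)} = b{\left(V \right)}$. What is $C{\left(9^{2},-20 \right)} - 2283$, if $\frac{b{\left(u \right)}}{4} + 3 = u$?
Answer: $-2375$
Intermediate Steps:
$b{\left(u \right)} = -12 + 4 u$
$C{\left(z,V \right)} = -12 + 4 V$
$C{\left(9^{2},-20 \right)} - 2283 = \left(-12 + 4 \left(-20\right)\right) - 2283 = \left(-12 - 80\right) - 2283 = -92 - 2283 = -2375$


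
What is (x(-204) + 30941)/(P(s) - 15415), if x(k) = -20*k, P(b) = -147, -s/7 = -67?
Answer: -35021/15562 ≈ -2.2504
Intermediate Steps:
s = 469 (s = -7*(-67) = 469)
(x(-204) + 30941)/(P(s) - 15415) = (-20*(-204) + 30941)/(-147 - 15415) = (4080 + 30941)/(-15562) = 35021*(-1/15562) = -35021/15562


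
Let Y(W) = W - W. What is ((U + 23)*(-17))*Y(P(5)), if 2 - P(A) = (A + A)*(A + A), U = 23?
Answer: 0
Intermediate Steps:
P(A) = 2 - 4*A² (P(A) = 2 - (A + A)*(A + A) = 2 - 2*A*2*A = 2 - 4*A²)
Y(W) = 0
((U + 23)*(-17))*Y(P(5)) = ((23 + 23)*(-17))*0 = (46*(-17))*0 = -782*0 = 0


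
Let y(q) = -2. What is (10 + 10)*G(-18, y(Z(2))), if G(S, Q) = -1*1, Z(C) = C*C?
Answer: -20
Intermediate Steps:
Z(C) = C²
G(S, Q) = -1
(10 + 10)*G(-18, y(Z(2))) = (10 + 10)*(-1) = 20*(-1) = -20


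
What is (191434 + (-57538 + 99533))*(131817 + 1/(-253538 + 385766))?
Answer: 4068643724901833/132228 ≈ 3.0770e+10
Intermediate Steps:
(191434 + (-57538 + 99533))*(131817 + 1/(-253538 + 385766)) = (191434 + 41995)*(131817 + 1/132228) = 233429*(131817 + 1/132228) = 233429*(17429898277/132228) = 4068643724901833/132228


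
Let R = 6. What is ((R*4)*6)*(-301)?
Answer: -43344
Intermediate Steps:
((R*4)*6)*(-301) = ((6*4)*6)*(-301) = (24*6)*(-301) = 144*(-301) = -43344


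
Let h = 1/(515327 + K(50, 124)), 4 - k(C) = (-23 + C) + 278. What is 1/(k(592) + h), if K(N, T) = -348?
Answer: -514979/434127296 ≈ -0.0011862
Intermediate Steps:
k(C) = -251 - C (k(C) = 4 - ((-23 + C) + 278) = 4 - (255 + C) = 4 + (-255 - C) = -251 - C)
h = 1/514979 (h = 1/(515327 - 348) = 1/514979 ≈ 1.9418e-6)
1/(k(592) + h) = 1/((-251 - 1*592) + 1/514979) = 1/((-251 - 592) + 1/514979) = 1/(-843 + 1/514979) = 1/(-434127296/514979) = -514979/434127296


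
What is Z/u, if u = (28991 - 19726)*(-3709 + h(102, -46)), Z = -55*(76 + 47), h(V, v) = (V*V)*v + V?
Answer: 1353/893499923 ≈ 1.5143e-6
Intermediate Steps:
h(V, v) = V + v*V² (h(V, v) = V²*v + V = v*V² + V = V + v*V²)
Z = -6765 (Z = -55*123 = -6765)
u = -4467499615 (u = (28991 - 19726)*(-3709 + 102*(1 + 102*(-46))) = 9265*(-3709 + 102*(1 - 4692)) = 9265*(-3709 + 102*(-4691)) = 9265*(-3709 - 478482) = 9265*(-482191) = -4467499615)
Z/u = -6765/(-4467499615) = -6765*(-1/4467499615) = 1353/893499923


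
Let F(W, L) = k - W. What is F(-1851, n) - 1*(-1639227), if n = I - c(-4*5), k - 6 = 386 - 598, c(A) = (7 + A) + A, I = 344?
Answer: 1640872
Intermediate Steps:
c(A) = 7 + 2*A
k = -206 (k = 6 + (386 - 598) = 6 - 212 = -206)
n = 377 (n = 344 - (7 + 2*(-4*5)) = 344 - (7 + 2*(-20)) = 344 - (7 - 40) = 344 - 1*(-33) = 344 + 33 = 377)
F(W, L) = -206 - W
F(-1851, n) - 1*(-1639227) = (-206 - 1*(-1851)) - 1*(-1639227) = (-206 + 1851) + 1639227 = 1645 + 1639227 = 1640872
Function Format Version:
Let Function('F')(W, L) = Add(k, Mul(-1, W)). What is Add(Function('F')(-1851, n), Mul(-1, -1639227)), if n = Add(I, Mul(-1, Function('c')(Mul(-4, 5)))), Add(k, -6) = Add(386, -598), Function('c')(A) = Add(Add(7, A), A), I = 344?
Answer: 1640872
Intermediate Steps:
Function('c')(A) = Add(7, Mul(2, A))
k = -206 (k = Add(6, Add(386, -598)) = Add(6, -212) = -206)
n = 377 (n = Add(344, Mul(-1, Add(7, Mul(2, Mul(-4, 5))))) = Add(344, Mul(-1, Add(7, Mul(2, -20)))) = Add(344, Mul(-1, Add(7, -40))) = Add(344, Mul(-1, -33)) = Add(344, 33) = 377)
Function('F')(W, L) = Add(-206, Mul(-1, W))
Add(Function('F')(-1851, n), Mul(-1, -1639227)) = Add(Add(-206, Mul(-1, -1851)), Mul(-1, -1639227)) = Add(Add(-206, 1851), 1639227) = Add(1645, 1639227) = 1640872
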